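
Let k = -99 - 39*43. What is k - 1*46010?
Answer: -47786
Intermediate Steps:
k = -1776 (k = -99 - 1677 = -1776)
k - 1*46010 = -1776 - 1*46010 = -1776 - 46010 = -47786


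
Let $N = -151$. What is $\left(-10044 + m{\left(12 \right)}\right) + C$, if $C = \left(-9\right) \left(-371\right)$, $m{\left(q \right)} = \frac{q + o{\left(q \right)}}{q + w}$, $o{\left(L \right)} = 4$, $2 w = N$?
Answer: $- \frac{851567}{127} \approx -6705.3$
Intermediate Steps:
$w = - \frac{151}{2}$ ($w = \frac{1}{2} \left(-151\right) = - \frac{151}{2} \approx -75.5$)
$m{\left(q \right)} = \frac{4 + q}{- \frac{151}{2} + q}$ ($m{\left(q \right)} = \frac{q + 4}{q - \frac{151}{2}} = \frac{4 + q}{- \frac{151}{2} + q}$)
$C = 3339$
$\left(-10044 + m{\left(12 \right)}\right) + C = \left(-10044 + \frac{2 \left(4 + 12\right)}{-151 + 2 \cdot 12}\right) + 3339 = \left(-10044 + 2 \frac{1}{-151 + 24} \cdot 16\right) + 3339 = \left(-10044 + 2 \frac{1}{-127} \cdot 16\right) + 3339 = \left(-10044 + 2 \left(- \frac{1}{127}\right) 16\right) + 3339 = \left(-10044 - \frac{32}{127}\right) + 3339 = - \frac{1275620}{127} + 3339 = - \frac{851567}{127}$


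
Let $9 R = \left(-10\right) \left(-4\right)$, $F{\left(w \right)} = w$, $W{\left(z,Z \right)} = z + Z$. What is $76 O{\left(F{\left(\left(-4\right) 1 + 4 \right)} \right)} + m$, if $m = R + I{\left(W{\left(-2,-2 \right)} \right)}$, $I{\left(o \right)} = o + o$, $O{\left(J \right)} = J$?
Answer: $- \frac{32}{9} \approx -3.5556$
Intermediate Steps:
$W{\left(z,Z \right)} = Z + z$
$R = \frac{40}{9}$ ($R = \frac{\left(-10\right) \left(-4\right)}{9} = \frac{1}{9} \cdot 40 = \frac{40}{9} \approx 4.4444$)
$I{\left(o \right)} = 2 o$
$m = - \frac{32}{9}$ ($m = \frac{40}{9} + 2 \left(-2 - 2\right) = \frac{40}{9} + 2 \left(-4\right) = \frac{40}{9} - 8 = - \frac{32}{9} \approx -3.5556$)
$76 O{\left(F{\left(\left(-4\right) 1 + 4 \right)} \right)} + m = 76 \left(\left(-4\right) 1 + 4\right) - \frac{32}{9} = 76 \left(-4 + 4\right) - \frac{32}{9} = 76 \cdot 0 - \frac{32}{9} = 0 - \frac{32}{9} = - \frac{32}{9}$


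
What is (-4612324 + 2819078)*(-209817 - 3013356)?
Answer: 5779942089558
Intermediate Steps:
(-4612324 + 2819078)*(-209817 - 3013356) = -1793246*(-3223173) = 5779942089558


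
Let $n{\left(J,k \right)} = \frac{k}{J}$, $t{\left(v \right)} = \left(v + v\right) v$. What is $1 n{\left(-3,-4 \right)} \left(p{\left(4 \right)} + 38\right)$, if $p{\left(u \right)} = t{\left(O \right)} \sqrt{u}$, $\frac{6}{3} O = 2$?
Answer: $56$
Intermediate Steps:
$O = 1$ ($O = \frac{1}{2} \cdot 2 = 1$)
$t{\left(v \right)} = 2 v^{2}$ ($t{\left(v \right)} = 2 v v = 2 v^{2}$)
$p{\left(u \right)} = 2 \sqrt{u}$ ($p{\left(u \right)} = 2 \cdot 1^{2} \sqrt{u} = 2 \cdot 1 \sqrt{u} = 2 \sqrt{u}$)
$1 n{\left(-3,-4 \right)} \left(p{\left(4 \right)} + 38\right) = 1 \left(- \frac{4}{-3}\right) \left(2 \sqrt{4} + 38\right) = 1 \left(\left(-4\right) \left(- \frac{1}{3}\right)\right) \left(2 \cdot 2 + 38\right) = 1 \cdot \frac{4}{3} \left(4 + 38\right) = \frac{4}{3} \cdot 42 = 56$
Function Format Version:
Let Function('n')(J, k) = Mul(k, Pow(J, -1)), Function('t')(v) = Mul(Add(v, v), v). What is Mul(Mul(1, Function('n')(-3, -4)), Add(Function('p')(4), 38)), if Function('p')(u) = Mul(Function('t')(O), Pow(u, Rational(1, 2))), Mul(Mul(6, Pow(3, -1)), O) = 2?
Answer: 56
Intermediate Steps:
O = 1 (O = Mul(Rational(1, 2), 2) = 1)
Function('t')(v) = Mul(2, Pow(v, 2)) (Function('t')(v) = Mul(Mul(2, v), v) = Mul(2, Pow(v, 2)))
Function('p')(u) = Mul(2, Pow(u, Rational(1, 2))) (Function('p')(u) = Mul(Mul(2, Pow(1, 2)), Pow(u, Rational(1, 2))) = Mul(Mul(2, 1), Pow(u, Rational(1, 2))) = Mul(2, Pow(u, Rational(1, 2))))
Mul(Mul(1, Function('n')(-3, -4)), Add(Function('p')(4), 38)) = Mul(Mul(1, Mul(-4, Pow(-3, -1))), Add(Mul(2, Pow(4, Rational(1, 2))), 38)) = Mul(Mul(1, Mul(-4, Rational(-1, 3))), Add(Mul(2, 2), 38)) = Mul(Mul(1, Rational(4, 3)), Add(4, 38)) = Mul(Rational(4, 3), 42) = 56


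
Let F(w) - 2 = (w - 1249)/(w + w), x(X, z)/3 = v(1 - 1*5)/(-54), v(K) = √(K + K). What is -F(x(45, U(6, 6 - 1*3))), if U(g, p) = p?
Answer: -5/2 + 11241*I*√2/4 ≈ -2.5 + 3974.3*I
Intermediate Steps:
v(K) = √2*√K (v(K) = √(2*K) = √2*√K)
x(X, z) = -I*√2/9 (x(X, z) = 3*((√2*√(1 - 1*5))/(-54)) = 3*((√2*√(1 - 5))*(-1/54)) = 3*((√2*√(-4))*(-1/54)) = 3*((√2*(2*I))*(-1/54)) = 3*((2*I*√2)*(-1/54)) = 3*(-I*√2/27) = -I*√2/9)
F(w) = 2 + (-1249 + w)/(2*w) (F(w) = 2 + (w - 1249)/(w + w) = 2 + (-1249 + w)/((2*w)) = 2 + (-1249 + w)*(1/(2*w)) = 2 + (-1249 + w)/(2*w))
-F(x(45, U(6, 6 - 1*3))) = -(-1249 + 5*(-I*√2/9))/(2*((-I*√2/9))) = -9*I*√2/2*(-1249 - 5*I*√2/9)/2 = -9*I*√2*(-1249 - 5*I*√2/9)/4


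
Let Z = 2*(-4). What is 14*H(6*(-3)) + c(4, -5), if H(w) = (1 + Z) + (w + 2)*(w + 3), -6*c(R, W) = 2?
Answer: 9785/3 ≈ 3261.7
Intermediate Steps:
c(R, W) = -1/3 (c(R, W) = -1/6*2 = -1/3)
Z = -8
H(w) = -7 + (2 + w)*(3 + w) (H(w) = (1 - 8) + (w + 2)*(w + 3) = -7 + (2 + w)*(3 + w))
14*H(6*(-3)) + c(4, -5) = 14*(-1 + (6*(-3))**2 + 5*(6*(-3))) - 1/3 = 14*(-1 + (-18)**2 + 5*(-18)) - 1/3 = 14*(-1 + 324 - 90) - 1/3 = 14*233 - 1/3 = 3262 - 1/3 = 9785/3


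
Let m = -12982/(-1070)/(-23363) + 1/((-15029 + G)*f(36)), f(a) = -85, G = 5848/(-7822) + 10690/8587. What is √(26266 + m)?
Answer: √12083883628566090670210283466649103415877370/21448963068600621047 ≈ 162.07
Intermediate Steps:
G = 16700202/33583757 (G = 5848*(-1/7822) + 10690*(1/8587) = -2924/3911 + 10690/8587 = 16700202/33583757 ≈ 0.49727)
m = -11121935154697792/21448963068600621047 (m = -12982/(-1070)/(-23363) + 1/((-15029 + 16700202/33583757)*(-85)) = -12982*(-1/1070)*(-1/23363) - 1/85/(-504713583751/33583757) = (6491/535)*(-1/23363) - 33583757/504713583751*(-1/85) = -6491/12499205 + 33583757/42900654618835 = -11121935154697792/21448963068600621047 ≈ -0.00051853)
√(26266 + m) = √(26266 - 11121935154697792/21448963068600621047) = √(563378452837928757722710/21448963068600621047) = √12083883628566090670210283466649103415877370/21448963068600621047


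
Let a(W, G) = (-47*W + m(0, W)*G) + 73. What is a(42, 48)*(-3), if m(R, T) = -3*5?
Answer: 7863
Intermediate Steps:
m(R, T) = -15
a(W, G) = 73 - 47*W - 15*G (a(W, G) = (-47*W - 15*G) + 73 = 73 - 47*W - 15*G)
a(42, 48)*(-3) = (73 - 47*42 - 15*48)*(-3) = (73 - 1974 - 720)*(-3) = -2621*(-3) = 7863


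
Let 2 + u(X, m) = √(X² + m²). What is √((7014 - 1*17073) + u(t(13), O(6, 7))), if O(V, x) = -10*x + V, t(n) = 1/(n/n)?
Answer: √(-10061 + √4097) ≈ 99.985*I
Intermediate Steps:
t(n) = 1 (t(n) = 1/1 = 1)
O(V, x) = V - 10*x
u(X, m) = -2 + √(X² + m²)
√((7014 - 1*17073) + u(t(13), O(6, 7))) = √((7014 - 1*17073) + (-2 + √(1² + (6 - 10*7)²))) = √((7014 - 17073) + (-2 + √(1 + (6 - 70)²))) = √(-10059 + (-2 + √(1 + (-64)²))) = √(-10059 + (-2 + √(1 + 4096))) = √(-10059 + (-2 + √4097)) = √(-10061 + √4097)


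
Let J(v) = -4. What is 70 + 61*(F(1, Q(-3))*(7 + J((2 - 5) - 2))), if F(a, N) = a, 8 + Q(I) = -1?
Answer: 253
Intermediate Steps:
Q(I) = -9 (Q(I) = -8 - 1 = -9)
70 + 61*(F(1, Q(-3))*(7 + J((2 - 5) - 2))) = 70 + 61*(1*(7 - 4)) = 70 + 61*(1*3) = 70 + 61*3 = 70 + 183 = 253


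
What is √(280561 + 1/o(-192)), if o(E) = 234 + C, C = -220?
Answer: √54989970/14 ≈ 529.68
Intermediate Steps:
o(E) = 14 (o(E) = 234 - 220 = 14)
√(280561 + 1/o(-192)) = √(280561 + 1/14) = √(3927855/14) = √54989970/14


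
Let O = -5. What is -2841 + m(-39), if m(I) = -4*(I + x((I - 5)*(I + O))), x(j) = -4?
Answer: -2669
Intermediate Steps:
m(I) = 16 - 4*I (m(I) = -4*(I - 4) = -4*(-4 + I) = 16 - 4*I)
-2841 + m(-39) = -2841 + (16 - 4*(-39)) = -2841 + (16 + 156) = -2841 + 172 = -2669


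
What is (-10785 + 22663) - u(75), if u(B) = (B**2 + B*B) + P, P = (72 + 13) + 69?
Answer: 474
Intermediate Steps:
P = 154 (P = 85 + 69 = 154)
u(B) = 154 + 2*B**2 (u(B) = (B**2 + B*B) + 154 = (B**2 + B**2) + 154 = 2*B**2 + 154 = 154 + 2*B**2)
(-10785 + 22663) - u(75) = (-10785 + 22663) - (154 + 2*75**2) = 11878 - (154 + 2*5625) = 11878 - (154 + 11250) = 11878 - 1*11404 = 11878 - 11404 = 474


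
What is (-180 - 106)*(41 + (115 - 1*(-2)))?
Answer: -45188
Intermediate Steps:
(-180 - 106)*(41 + (115 - 1*(-2))) = -286*(41 + (115 + 2)) = -286*(41 + 117) = -286*158 = -45188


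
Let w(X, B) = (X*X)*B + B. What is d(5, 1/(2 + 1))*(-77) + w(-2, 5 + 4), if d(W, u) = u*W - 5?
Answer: 905/3 ≈ 301.67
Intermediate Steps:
w(X, B) = B + B*X**2 (w(X, B) = X**2*B + B = B*X**2 + B = B + B*X**2)
d(W, u) = -5 + W*u (d(W, u) = W*u - 5 = -5 + W*u)
d(5, 1/(2 + 1))*(-77) + w(-2, 5 + 4) = (-5 + 5/(2 + 1))*(-77) + (5 + 4)*(1 + (-2)**2) = (-5 + 5/3)*(-77) + 9*(1 + 4) = (-5 + 5*(1/3))*(-77) + 9*5 = (-5 + 5/3)*(-77) + 45 = -10/3*(-77) + 45 = 770/3 + 45 = 905/3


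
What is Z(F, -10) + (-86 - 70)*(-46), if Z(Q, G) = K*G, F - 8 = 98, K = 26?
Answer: 6916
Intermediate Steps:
F = 106 (F = 8 + 98 = 106)
Z(Q, G) = 26*G
Z(F, -10) + (-86 - 70)*(-46) = 26*(-10) + (-86 - 70)*(-46) = -260 - 156*(-46) = -260 + 7176 = 6916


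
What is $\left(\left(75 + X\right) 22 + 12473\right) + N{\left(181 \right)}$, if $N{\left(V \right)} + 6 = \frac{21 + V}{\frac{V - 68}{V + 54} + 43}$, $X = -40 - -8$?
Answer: $\frac{68550752}{5109} \approx 13418.0$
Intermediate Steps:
$X = -32$ ($X = -40 + 8 = -32$)
$N{\left(V \right)} = -6 + \frac{21 + V}{43 + \frac{-68 + V}{54 + V}}$ ($N{\left(V \right)} = -6 + \frac{21 + V}{\frac{V - 68}{V + 54} + 43} = -6 + \frac{21 + V}{\frac{-68 + V}{54 + V} + 43} = -6 + \frac{21 + V}{43 + \frac{-68 + V}{54 + V}}$)
$\left(\left(75 + X\right) 22 + 12473\right) + N{\left(181 \right)} = \left(\left(75 - 32\right) 22 + 12473\right) + \frac{-12390 + 181^{2} - 34209}{2 \left(1127 + 22 \cdot 181\right)} = \left(43 \cdot 22 + 12473\right) + \frac{-12390 + 32761 - 34209}{2 \left(1127 + 3982\right)} = \left(946 + 12473\right) + \frac{1}{2} \cdot \frac{1}{5109} \left(-13838\right) = 13419 + \frac{1}{2} \cdot \frac{1}{5109} \left(-13838\right) = 13419 - \frac{6919}{5109} = \frac{68550752}{5109}$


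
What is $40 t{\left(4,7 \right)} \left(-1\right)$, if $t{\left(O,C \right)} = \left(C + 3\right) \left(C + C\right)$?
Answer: $-5600$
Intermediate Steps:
$t{\left(O,C \right)} = 2 C \left(3 + C\right)$ ($t{\left(O,C \right)} = \left(3 + C\right) 2 C = 2 C \left(3 + C\right)$)
$40 t{\left(4,7 \right)} \left(-1\right) = 40 \cdot 2 \cdot 7 \left(3 + 7\right) \left(-1\right) = 40 \cdot 2 \cdot 7 \cdot 10 \left(-1\right) = 40 \cdot 140 \left(-1\right) = 5600 \left(-1\right) = -5600$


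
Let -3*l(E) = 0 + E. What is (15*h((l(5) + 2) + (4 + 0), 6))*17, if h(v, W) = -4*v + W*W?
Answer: 4760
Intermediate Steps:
l(E) = -E/3 (l(E) = -(0 + E)/3 = -E/3)
h(v, W) = W**2 - 4*v (h(v, W) = -4*v + W**2 = W**2 - 4*v)
(15*h((l(5) + 2) + (4 + 0), 6))*17 = (15*(6**2 - 4*((-1/3*5 + 2) + (4 + 0))))*17 = (15*(36 - 4*((-5/3 + 2) + 4)))*17 = (15*(36 - 4*(1/3 + 4)))*17 = (15*(36 - 4*13/3))*17 = (15*(36 - 52/3))*17 = (15*(56/3))*17 = 280*17 = 4760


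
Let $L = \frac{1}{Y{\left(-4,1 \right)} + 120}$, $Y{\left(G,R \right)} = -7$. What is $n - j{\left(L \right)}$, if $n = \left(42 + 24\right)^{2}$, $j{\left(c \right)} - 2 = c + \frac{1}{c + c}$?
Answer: $\frac{971233}{226} \approx 4297.5$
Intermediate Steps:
$L = \frac{1}{113}$ ($L = \frac{1}{-7 + 120} = \frac{1}{113} \approx 0.0088496$)
$j{\left(c \right)} = 2 + c + \frac{1}{2 c}$ ($j{\left(c \right)} = 2 + \left(c + \frac{1}{c + c}\right) = 2 + \left(c + \frac{1}{2 c}\right) = 2 + c + \frac{1}{2 c}$)
$n = 4356$ ($n = 66^{2} = 4356$)
$n - j{\left(L \right)} = 4356 - \left(2 + \frac{1}{113} + \frac{\frac{1}{\frac{1}{113}}}{2}\right) = 4356 - \left(2 + \frac{1}{113} + \frac{1}{2} \cdot 113\right) = 4356 - \left(2 + \frac{1}{113} + \frac{113}{2}\right) = 4356 - \frac{13223}{226} = \frac{971233}{226}$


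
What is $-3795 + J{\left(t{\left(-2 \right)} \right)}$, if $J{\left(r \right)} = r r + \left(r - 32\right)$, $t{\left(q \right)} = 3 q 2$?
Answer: $-3695$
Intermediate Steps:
$t{\left(q \right)} = 6 q$
$J{\left(r \right)} = -32 + r + r^{2}$ ($J{\left(r \right)} = r^{2} + \left(-32 + r\right) = -32 + r + r^{2}$)
$-3795 + J{\left(t{\left(-2 \right)} \right)} = -3795 + \left(-32 + 6 \left(-2\right) + \left(6 \left(-2\right)\right)^{2}\right) = -3795 - \left(44 - 144\right) = -3795 - -100 = -3795 + 100 = -3695$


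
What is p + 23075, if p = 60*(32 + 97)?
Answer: 30815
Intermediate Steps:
p = 7740 (p = 60*129 = 7740)
p + 23075 = 7740 + 23075 = 30815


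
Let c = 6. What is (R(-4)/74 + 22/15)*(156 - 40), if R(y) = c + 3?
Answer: 102254/555 ≈ 184.24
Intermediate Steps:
R(y) = 9 (R(y) = 6 + 3 = 9)
(R(-4)/74 + 22/15)*(156 - 40) = (9/74 + 22/15)*(156 - 40) = (9*(1/74) + 22*(1/15))*116 = (9/74 + 22/15)*116 = (1763/1110)*116 = 102254/555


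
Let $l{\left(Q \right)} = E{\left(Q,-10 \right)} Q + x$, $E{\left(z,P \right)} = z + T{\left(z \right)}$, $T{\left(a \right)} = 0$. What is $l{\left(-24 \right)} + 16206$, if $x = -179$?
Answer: $16603$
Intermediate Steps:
$E{\left(z,P \right)} = z$ ($E{\left(z,P \right)} = z + 0 = z$)
$l{\left(Q \right)} = -179 + Q^{2}$ ($l{\left(Q \right)} = Q Q - 179 = Q^{2} - 179 = -179 + Q^{2}$)
$l{\left(-24 \right)} + 16206 = \left(-179 + \left(-24\right)^{2}\right) + 16206 = \left(-179 + 576\right) + 16206 = 397 + 16206 = 16603$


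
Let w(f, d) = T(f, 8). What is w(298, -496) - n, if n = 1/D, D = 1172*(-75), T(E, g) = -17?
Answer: -1494299/87900 ≈ -17.000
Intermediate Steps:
w(f, d) = -17
D = -87900
n = -1/87900 (n = 1/(-87900) = -1/87900 ≈ -1.1377e-5)
w(298, -496) - n = -17 - 1*(-1/87900) = -17 + 1/87900 = -1494299/87900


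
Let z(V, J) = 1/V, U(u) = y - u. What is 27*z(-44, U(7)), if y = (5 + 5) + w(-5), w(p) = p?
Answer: -27/44 ≈ -0.61364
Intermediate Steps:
y = 5 (y = (5 + 5) - 5 = 10 - 5 = 5)
U(u) = 5 - u
27*z(-44, U(7)) = 27/(-44) = 27*(-1/44) = -27/44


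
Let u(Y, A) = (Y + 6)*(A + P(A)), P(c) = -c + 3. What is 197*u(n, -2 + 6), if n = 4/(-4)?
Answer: 2955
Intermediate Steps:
P(c) = 3 - c
n = -1 (n = 4*(-¼) = -1)
u(Y, A) = 18 + 3*Y (u(Y, A) = (Y + 6)*(A + (3 - A)) = (6 + Y)*3 = 18 + 3*Y)
197*u(n, -2 + 6) = 197*(18 + 3*(-1)) = 197*(18 - 3) = 197*15 = 2955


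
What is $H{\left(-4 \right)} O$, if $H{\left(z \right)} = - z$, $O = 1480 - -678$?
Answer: $8632$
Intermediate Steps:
$O = 2158$ ($O = 1480 + 678 = 2158$)
$H{\left(-4 \right)} O = \left(-1\right) \left(-4\right) 2158 = 4 \cdot 2158 = 8632$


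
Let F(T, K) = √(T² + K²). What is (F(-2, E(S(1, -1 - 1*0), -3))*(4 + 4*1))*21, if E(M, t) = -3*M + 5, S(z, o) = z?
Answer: 336*√2 ≈ 475.18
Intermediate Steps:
E(M, t) = 5 - 3*M
F(T, K) = √(K² + T²)
(F(-2, E(S(1, -1 - 1*0), -3))*(4 + 4*1))*21 = (√((5 - 3*1)² + (-2)²)*(4 + 4*1))*21 = (√((5 - 3)² + 4)*(4 + 4))*21 = (√(2² + 4)*8)*21 = (√(4 + 4)*8)*21 = (√8*8)*21 = ((2*√2)*8)*21 = (16*√2)*21 = 336*√2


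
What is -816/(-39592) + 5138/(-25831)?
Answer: -22793200/127837619 ≈ -0.17830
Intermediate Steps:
-816/(-39592) + 5138/(-25831) = -816*(-1/39592) + 5138*(-1/25831) = 102/4949 - 5138/25831 = -22793200/127837619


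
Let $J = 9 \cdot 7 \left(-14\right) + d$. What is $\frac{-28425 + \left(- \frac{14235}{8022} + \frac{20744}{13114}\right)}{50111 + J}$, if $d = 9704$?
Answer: $- \frac{498390784887}{1033296922994} \approx -0.48233$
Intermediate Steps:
$J = 8822$ ($J = 9 \cdot 7 \left(-14\right) + 9704 = 63 \left(-14\right) + 9704 = -882 + 9704 = 8822$)
$\frac{-28425 + \left(- \frac{14235}{8022} + \frac{20744}{13114}\right)}{50111 + J} = \frac{-28425 + \left(- \frac{14235}{8022} + \frac{20744}{13114}\right)}{50111 + 8822} = \frac{-28425 + \left(\left(-14235\right) \frac{1}{8022} + 20744 \cdot \frac{1}{13114}\right)}{58933} = \left(-28425 + \left(- \frac{4745}{2674} + \frac{10372}{6557}\right)\right) \frac{1}{58933} = \left(-28425 - \frac{3378237}{17533418}\right) \frac{1}{58933} = \left(- \frac{498390784887}{17533418}\right) \frac{1}{58933} = - \frac{498390784887}{1033296922994}$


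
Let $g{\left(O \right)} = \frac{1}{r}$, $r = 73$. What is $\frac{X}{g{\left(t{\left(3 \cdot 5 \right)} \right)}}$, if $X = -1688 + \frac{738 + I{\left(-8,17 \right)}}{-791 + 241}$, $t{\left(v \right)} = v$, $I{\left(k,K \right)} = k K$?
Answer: $- \frac{33908573}{275} \approx -1.233 \cdot 10^{5}$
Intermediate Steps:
$I{\left(k,K \right)} = K k$
$g{\left(O \right)} = \frac{1}{73}$
$X = - \frac{464501}{275}$ ($X = -1688 + \frac{738 + 17 \left(-8\right)}{-791 + 241} = -1688 + \frac{738 - 136}{-550} = -1688 + 602 \left(- \frac{1}{550}\right) = -1688 - \frac{301}{275} = - \frac{464501}{275} \approx -1689.1$)
$\frac{X}{g{\left(t{\left(3 \cdot 5 \right)} \right)}} = - \frac{464501 \frac{1}{\frac{1}{73}}}{275} = \left(- \frac{464501}{275}\right) 73 = - \frac{33908573}{275}$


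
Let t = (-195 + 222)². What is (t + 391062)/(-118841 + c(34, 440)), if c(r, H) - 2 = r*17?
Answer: -391791/118261 ≈ -3.3129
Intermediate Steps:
t = 729 (t = 27² = 729)
c(r, H) = 2 + 17*r (c(r, H) = 2 + r*17 = 2 + 17*r)
(t + 391062)/(-118841 + c(34, 440)) = (729 + 391062)/(-118841 + (2 + 17*34)) = 391791/(-118841 + (2 + 578)) = 391791/(-118841 + 580) = 391791/(-118261) = 391791*(-1/118261) = -391791/118261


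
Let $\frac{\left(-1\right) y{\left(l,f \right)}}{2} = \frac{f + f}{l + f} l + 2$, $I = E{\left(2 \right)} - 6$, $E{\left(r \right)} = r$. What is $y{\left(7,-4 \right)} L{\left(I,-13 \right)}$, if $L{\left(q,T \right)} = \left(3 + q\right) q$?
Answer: $\frac{400}{3} \approx 133.33$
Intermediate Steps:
$I = -4$ ($I = 2 - 6 = -4$)
$y{\left(l,f \right)} = -4 - \frac{4 f l}{f + l}$ ($y{\left(l,f \right)} = - 2 \left(\frac{f + f}{l + f} l + 2\right) = - 2 \left(\frac{2 f}{f + l} l + 2\right) = - 2 \left(\frac{2 f l}{f + l} + 2\right) = - 2 \left(2 + \frac{2 f l}{f + l}\right) = -4 - \frac{4 f l}{f + l}$)
$L{\left(q,T \right)} = q \left(3 + q\right)$
$y{\left(7,-4 \right)} L{\left(I,-13 \right)} = \frac{4 \left(\left(-1\right) \left(-4\right) - 7 - \left(-4\right) 7\right)}{-4 + 7} \left(- 4 \left(3 - 4\right)\right) = \frac{4 \left(4 - 7 + 28\right)}{3} \left(\left(-4\right) \left(-1\right)\right) = 4 \cdot \frac{1}{3} \cdot 25 \cdot 4 = \frac{100}{3} \cdot 4 = \frac{400}{3}$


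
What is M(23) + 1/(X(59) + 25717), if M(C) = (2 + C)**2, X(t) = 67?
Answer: 16115001/25784 ≈ 625.00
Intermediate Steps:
M(23) + 1/(X(59) + 25717) = (2 + 23)**2 + 1/(67 + 25717) = 25**2 + 1/25784 = 625 + 1/25784 = 16115001/25784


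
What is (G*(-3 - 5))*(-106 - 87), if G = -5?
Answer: -7720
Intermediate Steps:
(G*(-3 - 5))*(-106 - 87) = (-5*(-3 - 5))*(-106 - 87) = -5*(-8)*(-193) = 40*(-193) = -7720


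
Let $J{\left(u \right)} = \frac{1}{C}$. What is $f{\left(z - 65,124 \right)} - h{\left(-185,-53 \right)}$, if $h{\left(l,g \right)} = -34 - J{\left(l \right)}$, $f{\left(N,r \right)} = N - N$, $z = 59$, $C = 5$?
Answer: $\frac{171}{5} \approx 34.2$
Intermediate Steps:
$J{\left(u \right)} = \frac{1}{5}$
$f{\left(N,r \right)} = 0$
$h{\left(l,g \right)} = - \frac{171}{5}$ ($h{\left(l,g \right)} = -34 - \frac{1}{5} = - \frac{171}{5}$)
$f{\left(z - 65,124 \right)} - h{\left(-185,-53 \right)} = 0 - - \frac{171}{5} = 0 + \frac{171}{5} = \frac{171}{5}$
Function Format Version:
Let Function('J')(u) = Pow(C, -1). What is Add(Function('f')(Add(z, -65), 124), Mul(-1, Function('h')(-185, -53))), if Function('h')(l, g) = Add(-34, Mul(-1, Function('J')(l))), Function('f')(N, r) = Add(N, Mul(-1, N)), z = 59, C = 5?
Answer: Rational(171, 5) ≈ 34.200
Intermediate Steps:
Function('J')(u) = Rational(1, 5) (Function('J')(u) = Pow(5, -1) = Rational(1, 5))
Function('f')(N, r) = 0
Function('h')(l, g) = Rational(-171, 5) (Function('h')(l, g) = Add(-34, Mul(-1, Rational(1, 5))) = Add(-34, Rational(-1, 5)) = Rational(-171, 5))
Add(Function('f')(Add(z, -65), 124), Mul(-1, Function('h')(-185, -53))) = Add(0, Mul(-1, Rational(-171, 5))) = Add(0, Rational(171, 5)) = Rational(171, 5)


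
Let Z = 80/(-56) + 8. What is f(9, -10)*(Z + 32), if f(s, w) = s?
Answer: 2430/7 ≈ 347.14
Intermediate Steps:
Z = 46/7 (Z = 80*(-1/56) + 8 = -10/7 + 8 = 46/7 ≈ 6.5714)
f(9, -10)*(Z + 32) = 9*(46/7 + 32) = 9*(270/7) = 2430/7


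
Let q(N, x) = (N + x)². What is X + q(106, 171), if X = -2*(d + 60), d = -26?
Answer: 76661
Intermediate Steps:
X = -68 (X = -2*(-26 + 60) = -2*34 = -68)
X + q(106, 171) = -68 + (106 + 171)² = -68 + 277² = -68 + 76729 = 76661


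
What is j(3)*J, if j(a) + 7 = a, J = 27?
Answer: -108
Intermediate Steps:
j(a) = -7 + a
j(3)*J = (-7 + 3)*27 = -4*27 = -108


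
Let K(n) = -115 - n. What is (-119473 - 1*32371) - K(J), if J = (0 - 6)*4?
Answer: -151753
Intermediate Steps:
J = -24 (J = -6*4 = -24)
(-119473 - 1*32371) - K(J) = (-119473 - 1*32371) - (-115 - 1*(-24)) = (-119473 - 32371) - (-115 + 24) = -151844 - 1*(-91) = -151844 + 91 = -151753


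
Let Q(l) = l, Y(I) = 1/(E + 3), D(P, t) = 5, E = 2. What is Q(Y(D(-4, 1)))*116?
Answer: 116/5 ≈ 23.200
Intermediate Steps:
Y(I) = ⅕ (Y(I) = 1/(2 + 3) = 1/5 = ⅕)
Q(Y(D(-4, 1)))*116 = (⅕)*116 = 116/5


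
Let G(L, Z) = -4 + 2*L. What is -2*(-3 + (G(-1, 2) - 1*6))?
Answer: 30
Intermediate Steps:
-2*(-3 + (G(-1, 2) - 1*6)) = -2*(-3 + ((-4 + 2*(-1)) - 1*6)) = -2*(-3 + ((-4 - 2) - 6)) = -2*(-3 + (-6 - 6)) = -2*(-3 - 12) = -2*(-15) = 30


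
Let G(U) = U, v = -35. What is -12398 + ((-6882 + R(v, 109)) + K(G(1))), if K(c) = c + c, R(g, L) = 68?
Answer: -19210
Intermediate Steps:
K(c) = 2*c
-12398 + ((-6882 + R(v, 109)) + K(G(1))) = -12398 + ((-6882 + 68) + 2*1) = -12398 + (-6814 + 2) = -12398 - 6812 = -19210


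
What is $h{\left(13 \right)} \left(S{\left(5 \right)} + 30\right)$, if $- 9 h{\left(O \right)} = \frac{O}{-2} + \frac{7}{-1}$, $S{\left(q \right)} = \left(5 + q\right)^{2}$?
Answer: $195$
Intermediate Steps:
$h{\left(O \right)} = \frac{7}{9} + \frac{O}{18}$ ($h{\left(O \right)} = - \frac{\frac{O}{-2} + \frac{7}{-1}}{9} = - \frac{O \left(- \frac{1}{2}\right) + 7 \left(-1\right)}{9} = - \frac{- \frac{O}{2} - 7}{9} = - \frac{-7 - \frac{O}{2}}{9} = \frac{7}{9} + \frac{O}{18}$)
$h{\left(13 \right)} \left(S{\left(5 \right)} + 30\right) = \left(\frac{7}{9} + \frac{1}{18} \cdot 13\right) \left(\left(5 + 5\right)^{2} + 30\right) = \left(\frac{7}{9} + \frac{13}{18}\right) \left(10^{2} + 30\right) = \frac{3 \left(100 + 30\right)}{2} = \frac{3}{2} \cdot 130 = 195$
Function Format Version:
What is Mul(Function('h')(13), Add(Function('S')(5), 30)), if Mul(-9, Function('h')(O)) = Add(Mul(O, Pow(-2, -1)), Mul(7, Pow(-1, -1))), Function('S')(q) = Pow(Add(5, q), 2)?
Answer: 195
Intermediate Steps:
Function('h')(O) = Add(Rational(7, 9), Mul(Rational(1, 18), O)) (Function('h')(O) = Mul(Rational(-1, 9), Add(Mul(O, Pow(-2, -1)), Mul(7, Pow(-1, -1)))) = Mul(Rational(-1, 9), Add(Mul(O, Rational(-1, 2)), Mul(7, -1))) = Mul(Rational(-1, 9), Add(Mul(Rational(-1, 2), O), -7)) = Mul(Rational(-1, 9), Add(-7, Mul(Rational(-1, 2), O))) = Add(Rational(7, 9), Mul(Rational(1, 18), O)))
Mul(Function('h')(13), Add(Function('S')(5), 30)) = Mul(Add(Rational(7, 9), Mul(Rational(1, 18), 13)), Add(Pow(Add(5, 5), 2), 30)) = Mul(Add(Rational(7, 9), Rational(13, 18)), Add(Pow(10, 2), 30)) = Mul(Rational(3, 2), Add(100, 30)) = Mul(Rational(3, 2), 130) = 195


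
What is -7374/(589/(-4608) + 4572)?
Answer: -33979392/21067187 ≈ -1.6129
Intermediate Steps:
-7374/(589/(-4608) + 4572) = -7374/(589*(-1/4608) + 4572) = -7374/(-589/4608 + 4572) = -7374/21067187/4608 = -7374*4608/21067187 = -33979392/21067187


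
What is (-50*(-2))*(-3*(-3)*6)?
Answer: 5400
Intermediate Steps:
(-50*(-2))*(-3*(-3)*6) = 100*(9*6) = 100*54 = 5400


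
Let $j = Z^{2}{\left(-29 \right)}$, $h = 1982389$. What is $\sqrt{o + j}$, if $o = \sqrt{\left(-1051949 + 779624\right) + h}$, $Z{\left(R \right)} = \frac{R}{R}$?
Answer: $\sqrt{1 + 4 \sqrt{106879}} \approx 36.176$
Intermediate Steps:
$Z{\left(R \right)} = 1$
$j = 1$ ($j = 1^{2} = 1$)
$o = 4 \sqrt{106879}$ ($o = \sqrt{\left(-1051949 + 779624\right) + 1982389} = \sqrt{-272325 + 1982389} = \sqrt{1710064} = 4 \sqrt{106879} \approx 1307.7$)
$\sqrt{o + j} = \sqrt{4 \sqrt{106879} + 1} = \sqrt{1 + 4 \sqrt{106879}}$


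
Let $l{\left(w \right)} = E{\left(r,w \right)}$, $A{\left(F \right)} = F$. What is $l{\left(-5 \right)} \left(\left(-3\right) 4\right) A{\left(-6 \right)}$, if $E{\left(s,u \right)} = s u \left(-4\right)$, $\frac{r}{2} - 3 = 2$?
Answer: $14400$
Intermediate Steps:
$r = 10$ ($r = 6 + 2 \cdot 2 = 6 + 4 = 10$)
$E{\left(s,u \right)} = - 4 s u$
$l{\left(w \right)} = - 40 w$ ($l{\left(w \right)} = \left(-4\right) 10 w = - 40 w$)
$l{\left(-5 \right)} \left(\left(-3\right) 4\right) A{\left(-6 \right)} = \left(-40\right) \left(-5\right) \left(\left(-3\right) 4\right) \left(-6\right) = 200 \left(-12\right) \left(-6\right) = \left(-2400\right) \left(-6\right) = 14400$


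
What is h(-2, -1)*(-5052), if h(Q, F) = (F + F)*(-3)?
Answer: -30312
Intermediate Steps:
h(Q, F) = -6*F (h(Q, F) = (2*F)*(-3) = -6*F)
h(-2, -1)*(-5052) = -6*(-1)*(-5052) = 6*(-5052) = -30312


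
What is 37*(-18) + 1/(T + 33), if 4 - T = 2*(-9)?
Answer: -36629/55 ≈ -665.98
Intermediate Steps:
T = 22 (T = 4 - 2*(-9) = 4 - 1*(-18) = 4 + 18 = 22)
37*(-18) + 1/(T + 33) = 37*(-18) + 1/(22 + 33) = -666 + 1/55 = -36629/55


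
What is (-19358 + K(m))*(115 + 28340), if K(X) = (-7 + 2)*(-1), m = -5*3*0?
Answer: -550689615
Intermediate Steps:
m = 0 (m = -15*0 = 0)
K(X) = 5 (K(X) = -5*(-1) = 5)
(-19358 + K(m))*(115 + 28340) = (-19358 + 5)*(115 + 28340) = -19353*28455 = -550689615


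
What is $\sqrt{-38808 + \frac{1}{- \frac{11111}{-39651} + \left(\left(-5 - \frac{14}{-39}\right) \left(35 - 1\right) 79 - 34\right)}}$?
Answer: $\frac{i \sqrt{179002891783189043404639}}{2147679107} \approx 197.0 i$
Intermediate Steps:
$\sqrt{-38808 + \frac{1}{- \frac{11111}{-39651} + \left(\left(-5 - \frac{14}{-39}\right) \left(35 - 1\right) 79 - 34\right)}} = \sqrt{-38808 + \frac{1}{\left(-11111\right) \left(- \frac{1}{39651}\right) + \left(\left(-5 - - \frac{14}{39}\right) 34 \cdot 79 - 34\right)}} = \sqrt{-38808 + \frac{1}{\frac{11111}{39651} + \left(\left(-5 + \frac{14}{39}\right) 34 \cdot 79 - 34\right)}} = \sqrt{-38808 + \frac{1}{\frac{11111}{39651} + \left(\left(- \frac{181}{39}\right) 34 \cdot 79 - 34\right)}} = \sqrt{-38808 + \frac{1}{\frac{11111}{39651} - \frac{487492}{39}}} = \sqrt{-38808 + \frac{1}{- \frac{2147679107}{171821}}} = \sqrt{-38808 - \frac{171821}{2147679107}} = \sqrt{- \frac{83347130956277}{2147679107}} = \frac{i \sqrt{179002891783189043404639}}{2147679107}$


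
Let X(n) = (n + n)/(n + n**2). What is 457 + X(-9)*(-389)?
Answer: 2217/4 ≈ 554.25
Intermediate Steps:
X(n) = 2*n/(n + n**2) (X(n) = (2*n)/(n + n**2) = 2*n/(n + n**2))
457 + X(-9)*(-389) = 457 + (2/(1 - 9))*(-389) = 457 + (2/(-8))*(-389) = 457 + (2*(-1/8))*(-389) = 457 - 1/4*(-389) = 457 + 389/4 = 2217/4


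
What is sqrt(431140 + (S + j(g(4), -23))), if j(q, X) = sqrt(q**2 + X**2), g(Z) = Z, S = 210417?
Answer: sqrt(641557 + sqrt(545)) ≈ 800.99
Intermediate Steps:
j(q, X) = sqrt(X**2 + q**2)
sqrt(431140 + (S + j(g(4), -23))) = sqrt(431140 + (210417 + sqrt((-23)**2 + 4**2))) = sqrt(431140 + (210417 + sqrt(529 + 16))) = sqrt(431140 + (210417 + sqrt(545))) = sqrt(641557 + sqrt(545))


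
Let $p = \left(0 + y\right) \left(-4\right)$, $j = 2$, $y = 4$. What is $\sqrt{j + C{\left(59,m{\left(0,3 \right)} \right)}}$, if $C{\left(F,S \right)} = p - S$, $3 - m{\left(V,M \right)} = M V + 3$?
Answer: $i \sqrt{14} \approx 3.7417 i$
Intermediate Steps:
$m{\left(V,M \right)} = - M V$ ($m{\left(V,M \right)} = 3 - \left(M V + 3\right) = 3 - \left(3 + M V\right) = - M V$)
$p = -16$ ($p = \left(0 + 4\right) \left(-4\right) = 4 \left(-4\right) = -16$)
$C{\left(F,S \right)} = -16 - S$
$\sqrt{j + C{\left(59,m{\left(0,3 \right)} \right)}} = \sqrt{2 - \left(16 - 3 \cdot 0\right)} = \sqrt{2 - 16} = \sqrt{-14} = i \sqrt{14}$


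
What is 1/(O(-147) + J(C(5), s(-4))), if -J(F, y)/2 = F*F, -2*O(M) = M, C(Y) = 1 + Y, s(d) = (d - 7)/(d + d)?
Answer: ⅔ ≈ 0.66667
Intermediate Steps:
s(d) = (-7 + d)/(2*d) (s(d) = (-7 + d)/((2*d)) = (-7 + d)*(1/(2*d)) = (-7 + d)/(2*d))
O(M) = -M/2
J(F, y) = -2*F² (J(F, y) = -2*F*F = -2*F²)
1/(O(-147) + J(C(5), s(-4))) = 1/(-½*(-147) - 2*(1 + 5)²) = 1/(147/2 - 2*6²) = 1/(147/2 - 2*36) = 1/(147/2 - 72) = 1/(3/2) = ⅔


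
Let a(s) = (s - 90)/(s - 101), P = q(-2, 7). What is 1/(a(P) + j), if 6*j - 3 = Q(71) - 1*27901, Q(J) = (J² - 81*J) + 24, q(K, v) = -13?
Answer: -114/542993 ≈ -0.00020995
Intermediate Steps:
P = -13
Q(J) = 24 + J² - 81*J
j = -4764 (j = ½ + ((24 + 71² - 81*71) - 1*27901)/6 = ½ + ((24 + 5041 - 5751) - 27901)/6 = ½ + (-686 - 27901)/6 = ½ + (⅙)*(-28587) = ½ - 9529/2 = -4764)
a(s) = (-90 + s)/(-101 + s)
1/(a(P) + j) = 1/((-90 - 13)/(-101 - 13) - 4764) = 1/(-103/(-114) - 4764) = 1/(-1/114*(-103) - 4764) = 1/(103/114 - 4764) = 1/(-542993/114) = -114/542993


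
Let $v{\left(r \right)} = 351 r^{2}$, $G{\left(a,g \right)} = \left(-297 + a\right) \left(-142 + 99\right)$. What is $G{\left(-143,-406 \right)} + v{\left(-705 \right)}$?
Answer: $174474695$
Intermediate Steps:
$G{\left(a,g \right)} = 12771 - 43 a$ ($G{\left(a,g \right)} = \left(-297 + a\right) \left(-43\right) = 12771 - 43 a$)
$G{\left(-143,-406 \right)} + v{\left(-705 \right)} = \left(12771 - -6149\right) + 351 \left(-705\right)^{2} = \left(12771 + 6149\right) + 351 \cdot 497025 = 18920 + 174455775 = 174474695$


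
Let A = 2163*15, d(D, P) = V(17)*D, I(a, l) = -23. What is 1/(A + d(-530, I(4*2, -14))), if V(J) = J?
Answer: 1/23435 ≈ 4.2671e-5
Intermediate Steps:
d(D, P) = 17*D
A = 32445
1/(A + d(-530, I(4*2, -14))) = 1/(32445 + 17*(-530)) = 1/(32445 - 9010) = 1/23435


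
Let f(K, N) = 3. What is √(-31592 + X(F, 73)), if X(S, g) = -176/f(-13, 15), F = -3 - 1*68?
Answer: 2*I*√71214/3 ≈ 177.91*I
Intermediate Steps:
F = -71 (F = -3 - 68 = -71)
X(S, g) = -176/3
√(-31592 + X(F, 73)) = √(-31592 - 176/3) = √(-94952/3) = 2*I*√71214/3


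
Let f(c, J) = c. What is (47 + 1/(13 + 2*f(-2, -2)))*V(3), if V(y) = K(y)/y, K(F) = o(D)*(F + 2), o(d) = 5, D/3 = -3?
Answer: 10600/27 ≈ 392.59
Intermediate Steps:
D = -9 (D = 3*(-3) = -9)
K(F) = 10 + 5*F (K(F) = 5*(F + 2) = 5*(2 + F) = 10 + 5*F)
V(y) = (10 + 5*y)/y
(47 + 1/(13 + 2*f(-2, -2)))*V(3) = (47 + 1/(13 + 2*(-2)))*(5 + 10/3) = (47 + 1/(13 - 4))*(5 + 10*(1/3)) = (47 + 1/9)*(5 + 10/3) = (47 + 1/9)*(25/3) = (424/9)*(25/3) = 10600/27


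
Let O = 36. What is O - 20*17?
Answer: -304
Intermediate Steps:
O - 20*17 = 36 - 20*17 = 36 - 340 = -304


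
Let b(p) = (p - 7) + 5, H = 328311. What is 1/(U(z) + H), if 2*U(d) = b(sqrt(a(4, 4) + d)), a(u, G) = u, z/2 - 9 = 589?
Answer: 32831/10778745580 - sqrt(3)/10778745580 ≈ 3.0457e-6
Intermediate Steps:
z = 1196 (z = 18 + 2*589 = 18 + 1178 = 1196)
b(p) = -2 + p (b(p) = (-7 + p) + 5 = -2 + p)
U(d) = -1 + sqrt(4 + d)/2 (U(d) = (-2 + sqrt(4 + d))/2 = -1 + sqrt(4 + d)/2)
1/(U(z) + H) = 1/((-1 + sqrt(4 + 1196)/2) + 328311) = 1/((-1 + sqrt(1200)/2) + 328311) = 1/((-1 + (20*sqrt(3))/2) + 328311) = 1/((-1 + 10*sqrt(3)) + 328311) = 1/(328310 + 10*sqrt(3))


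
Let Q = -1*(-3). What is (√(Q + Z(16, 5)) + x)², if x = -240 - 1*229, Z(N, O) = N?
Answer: (469 - √19)² ≈ 2.1589e+5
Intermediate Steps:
x = -469 (x = -240 - 229 = -469)
Q = 3
(√(Q + Z(16, 5)) + x)² = (√(3 + 16) - 469)² = (√19 - 469)² = (-469 + √19)²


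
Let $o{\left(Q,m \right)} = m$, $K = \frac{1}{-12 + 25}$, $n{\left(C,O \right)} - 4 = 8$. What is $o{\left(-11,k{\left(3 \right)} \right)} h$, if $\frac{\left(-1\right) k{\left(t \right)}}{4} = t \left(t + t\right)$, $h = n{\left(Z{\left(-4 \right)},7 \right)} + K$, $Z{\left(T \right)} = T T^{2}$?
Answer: $- \frac{11304}{13} \approx -869.54$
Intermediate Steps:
$Z{\left(T \right)} = T^{3}$
$n{\left(C,O \right)} = 12$ ($n{\left(C,O \right)} = 4 + 8 = 12$)
$K = \frac{1}{13} \approx 0.076923$
$h = \frac{157}{13}$ ($h = 12 + \frac{1}{13} = \frac{157}{13} \approx 12.077$)
$k{\left(t \right)} = - 8 t^{2}$ ($k{\left(t \right)} = - 4 t \left(t + t\right) = - 4 t 2 t = - 4 \cdot 2 t^{2} = - 8 t^{2}$)
$o{\left(-11,k{\left(3 \right)} \right)} h = - 8 \cdot 3^{2} \cdot \frac{157}{13} = \left(-8\right) 9 \cdot \frac{157}{13} = \left(-72\right) \frac{157}{13} = - \frac{11304}{13}$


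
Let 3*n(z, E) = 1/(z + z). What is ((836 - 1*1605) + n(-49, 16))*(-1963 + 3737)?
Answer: -200539169/147 ≈ -1.3642e+6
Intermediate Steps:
n(z, E) = 1/(6*z) (n(z, E) = 1/(3*(z + z)) = 1/(3*((2*z))) = (1/(2*z))/3 = 1/(6*z))
((836 - 1*1605) + n(-49, 16))*(-1963 + 3737) = ((836 - 1*1605) + (1/6)/(-49))*(-1963 + 3737) = ((836 - 1605) + (1/6)*(-1/49))*1774 = (-769 - 1/294)*1774 = -226087/294*1774 = -200539169/147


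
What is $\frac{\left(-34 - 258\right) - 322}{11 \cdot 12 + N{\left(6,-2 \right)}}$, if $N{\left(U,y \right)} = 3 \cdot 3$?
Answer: $- \frac{614}{141} \approx -4.3546$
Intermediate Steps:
$N{\left(U,y \right)} = 9$
$\frac{\left(-34 - 258\right) - 322}{11 \cdot 12 + N{\left(6,-2 \right)}} = \frac{\left(-34 - 258\right) - 322}{11 \cdot 12 + 9} = \frac{-292 - 322}{132 + 9} = - \frac{614}{141}$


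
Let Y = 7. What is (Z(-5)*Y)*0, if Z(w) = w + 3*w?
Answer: 0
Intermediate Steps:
Z(w) = 4*w
(Z(-5)*Y)*0 = ((4*(-5))*7)*0 = -20*7*0 = -140*0 = 0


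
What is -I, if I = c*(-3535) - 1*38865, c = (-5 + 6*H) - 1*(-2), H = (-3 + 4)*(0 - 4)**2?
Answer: 367620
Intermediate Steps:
H = 16 (H = 1*(-4)**2 = 1*16 = 16)
c = 93 (c = (-5 + 6*16) - 1*(-2) = (-5 + 96) + 2 = 91 + 2 = 93)
I = -367620 (I = 93*(-3535) - 1*38865 = -328755 - 38865 = -367620)
-I = -1*(-367620) = 367620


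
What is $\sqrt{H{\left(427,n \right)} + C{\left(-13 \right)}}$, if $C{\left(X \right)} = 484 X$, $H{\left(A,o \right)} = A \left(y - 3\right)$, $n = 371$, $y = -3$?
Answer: $i \sqrt{8854} \approx 94.096 i$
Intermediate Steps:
$H{\left(A,o \right)} = - 6 A$ ($H{\left(A,o \right)} = A \left(-3 - 3\right) = A \left(-6\right) = - 6 A$)
$\sqrt{H{\left(427,n \right)} + C{\left(-13 \right)}} = \sqrt{\left(-6\right) 427 + 484 \left(-13\right)} = \sqrt{-2562 - 6292} = \sqrt{-8854} = i \sqrt{8854}$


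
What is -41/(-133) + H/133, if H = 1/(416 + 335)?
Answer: 30792/99883 ≈ 0.30828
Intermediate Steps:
H = 1/751 ≈ 0.0013316
-41/(-133) + H/133 = -41/(-133) + (1/751)/133 = -41*(-1/133) + (1/751)*(1/133) = 41/133 + 1/99883 = 30792/99883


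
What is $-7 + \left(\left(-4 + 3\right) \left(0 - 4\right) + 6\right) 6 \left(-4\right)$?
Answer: $-247$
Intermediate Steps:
$-7 + \left(\left(-4 + 3\right) \left(0 - 4\right) + 6\right) 6 \left(-4\right) = -7 + \left(\left(-1\right) \left(-4\right) + 6\right) 6 \left(-4\right) = -7 + \left(4 + 6\right) 6 \left(-4\right) = -7 + 10 \cdot 6 \left(-4\right) = -7 + 60 \left(-4\right) = -7 - 240 = -247$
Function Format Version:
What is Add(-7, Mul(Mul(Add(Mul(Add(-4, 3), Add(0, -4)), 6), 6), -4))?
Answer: -247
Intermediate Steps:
Add(-7, Mul(Mul(Add(Mul(Add(-4, 3), Add(0, -4)), 6), 6), -4)) = Add(-7, Mul(Mul(Add(Mul(-1, -4), 6), 6), -4)) = Add(-7, Mul(Mul(Add(4, 6), 6), -4)) = Add(-7, Mul(Mul(10, 6), -4)) = Add(-7, Mul(60, -4)) = Add(-7, -240) = -247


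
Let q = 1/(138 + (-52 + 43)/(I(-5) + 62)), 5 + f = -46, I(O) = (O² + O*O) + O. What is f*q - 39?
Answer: -193660/4919 ≈ -39.370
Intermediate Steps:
I(O) = O + 2*O² (I(O) = (O² + O²) + O = 2*O² + O = O + 2*O²)
f = -51 (f = -5 - 46 = -51)
q = 107/14757 (q = 1/(138 + (-52 + 43)/(-5*(1 + 2*(-5)) + 62)) = 1/(138 - 9/(-5*(1 - 10) + 62)) = 1/(138 - 9/(-5*(-9) + 62)) = 1/(138 - 9/(45 + 62)) = 1/(138 - 9/107) = 1/(14757/107) = 107/14757 ≈ 0.0072508)
f*q - 39 = -51*107/14757 - 39 = -1819/4919 - 39 = -193660/4919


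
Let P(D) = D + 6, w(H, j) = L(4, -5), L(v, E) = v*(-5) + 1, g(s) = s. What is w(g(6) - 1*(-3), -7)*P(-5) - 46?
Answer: -65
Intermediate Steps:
L(v, E) = 1 - 5*v (L(v, E) = -5*v + 1 = 1 - 5*v)
w(H, j) = -19 (w(H, j) = 1 - 5*4 = 1 - 20 = -19)
P(D) = 6 + D
w(g(6) - 1*(-3), -7)*P(-5) - 46 = -19*(6 - 5) - 46 = -19*1 - 46 = -19 - 46 = -65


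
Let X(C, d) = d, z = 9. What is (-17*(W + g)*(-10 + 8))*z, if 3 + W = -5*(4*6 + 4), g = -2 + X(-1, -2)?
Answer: -44982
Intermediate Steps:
g = -4 (g = -2 - 2 = -4)
W = -143 (W = -3 - 5*(4*6 + 4) = -3 - 5*(24 + 4) = -3 - 5*28 = -3 - 140 = -143)
(-17*(W + g)*(-10 + 8))*z = -17*(-143 - 4)*(-10 + 8)*9 = -(-2499)*(-2)*9 = -17*294*9 = -4998*9 = -44982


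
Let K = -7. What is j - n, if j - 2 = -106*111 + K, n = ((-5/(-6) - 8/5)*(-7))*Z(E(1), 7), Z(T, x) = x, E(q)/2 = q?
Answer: -354257/30 ≈ -11809.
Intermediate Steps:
E(q) = 2*q
n = 1127/30 (n = ((-5/(-6) - 8/5)*(-7))*7 = ((-5*(-1/6) - 8*1/5)*(-7))*7 = ((5/6 - 8/5)*(-7))*7 = -23/30*(-7)*7 = (161/30)*7 = 1127/30 ≈ 37.567)
j = -11771 (j = 2 + (-106*111 - 7) = 2 + (-11766 - 7) = 2 - 11773 = -11771)
j - n = -11771 - 1*1127/30 = -11771 - 1127/30 = -354257/30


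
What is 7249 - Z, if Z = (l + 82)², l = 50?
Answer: -10175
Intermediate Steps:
Z = 17424 (Z = (50 + 82)² = 132² = 17424)
7249 - Z = 7249 - 1*17424 = 7249 - 17424 = -10175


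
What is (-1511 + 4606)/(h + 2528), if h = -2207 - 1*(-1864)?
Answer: 619/437 ≈ 1.4165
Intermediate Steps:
h = -343 (h = -2207 + 1864 = -343)
(-1511 + 4606)/(h + 2528) = (-1511 + 4606)/(-343 + 2528) = 3095/2185 = 3095*(1/2185) = 619/437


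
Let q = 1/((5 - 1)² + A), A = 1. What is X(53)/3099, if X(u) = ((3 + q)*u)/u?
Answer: 52/52683 ≈ 0.00098704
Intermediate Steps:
q = 1/17 (q = 1/((5 - 1)² + 1) = 1/(4² + 1) = 1/(16 + 1) = 1/17 ≈ 0.058824)
X(u) = 52/17 (X(u) = ((3 + 1/17)*u)/u = (52*u/17)/u = 52/17)
X(53)/3099 = (52/17)/3099 = (52/17)*(1/3099) = 52/52683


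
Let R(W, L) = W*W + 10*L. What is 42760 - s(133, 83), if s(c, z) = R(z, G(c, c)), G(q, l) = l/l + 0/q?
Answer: 35861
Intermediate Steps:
G(q, l) = 1 (G(q, l) = 1 + 0 = 1)
R(W, L) = W² + 10*L
s(c, z) = 10 + z² (s(c, z) = z² + 10*1 = z² + 10 = 10 + z²)
42760 - s(133, 83) = 42760 - (10 + 83²) = 42760 - (10 + 6889) = 42760 - 1*6899 = 42760 - 6899 = 35861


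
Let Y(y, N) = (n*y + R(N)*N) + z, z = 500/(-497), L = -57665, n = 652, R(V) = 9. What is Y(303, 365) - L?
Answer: 128476982/497 ≈ 2.5851e+5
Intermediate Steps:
z = -500/497 (z = 500*(-1/497) = -500/497 ≈ -1.0060)
Y(y, N) = -500/497 + 9*N + 652*y (Y(y, N) = (652*y + 9*N) - 500/497 = (9*N + 652*y) - 500/497 = -500/497 + 9*N + 652*y)
Y(303, 365) - L = (-500/497 + 9*365 + 652*303) - 1*(-57665) = (-500/497 + 3285 + 197556) + 57665 = 99817477/497 + 57665 = 128476982/497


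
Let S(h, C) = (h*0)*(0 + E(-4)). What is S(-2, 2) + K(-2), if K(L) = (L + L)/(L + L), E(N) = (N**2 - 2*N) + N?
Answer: 1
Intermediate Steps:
E(N) = N**2 - N
S(h, C) = 0 (S(h, C) = (h*0)*(0 - 4*(-1 - 4)) = 0*(0 - 4*(-5)) = 0*(0 + 20) = 0*20 = 0)
K(L) = 1 (K(L) = (2*L)/((2*L)) = (2*L)*(1/(2*L)) = 1)
S(-2, 2) + K(-2) = 0 + 1 = 1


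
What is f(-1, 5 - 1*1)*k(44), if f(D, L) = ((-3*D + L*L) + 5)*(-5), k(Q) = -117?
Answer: 14040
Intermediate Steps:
f(D, L) = -25 - 5*L² + 15*D (f(D, L) = ((-3*D + L²) + 5)*(-5) = ((L² - 3*D) + 5)*(-5) = (5 + L² - 3*D)*(-5) = -25 - 5*L² + 15*D)
f(-1, 5 - 1*1)*k(44) = (-25 - 5*(5 - 1*1)² + 15*(-1))*(-117) = (-25 - 5*(5 - 1)² - 15)*(-117) = (-25 - 5*4² - 15)*(-117) = (-25 - 5*16 - 15)*(-117) = (-25 - 80 - 15)*(-117) = -120*(-117) = 14040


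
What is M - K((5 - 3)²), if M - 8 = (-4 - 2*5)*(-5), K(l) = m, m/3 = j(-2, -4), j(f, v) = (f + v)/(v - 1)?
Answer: 372/5 ≈ 74.400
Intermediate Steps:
j(f, v) = (f + v)/(-1 + v)
m = 18/5 (m = 3*((-2 - 4)/(-1 - 4)) = 3*(-6/(-5)) = 3*(-⅕*(-6)) = 3*(6/5) = 18/5 ≈ 3.6000)
K(l) = 18/5
M = 78 (M = 8 + (-4 - 2*5)*(-5) = 8 + (-4 - 10)*(-5) = 8 - 14*(-5) = 8 + 70 = 78)
M - K((5 - 3)²) = 78 - 1*18/5 = 78 - 18/5 = 372/5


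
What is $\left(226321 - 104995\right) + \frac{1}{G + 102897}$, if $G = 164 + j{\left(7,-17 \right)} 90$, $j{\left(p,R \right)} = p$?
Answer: $\frac{12580414267}{103691} \approx 1.2133 \cdot 10^{5}$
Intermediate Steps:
$G = 794$ ($G = 164 + 7 \cdot 90 = 164 + 630 = 794$)
$\left(226321 - 104995\right) + \frac{1}{G + 102897} = \left(226321 - 104995\right) + \frac{1}{794 + 102897} = 121326 + \frac{1}{103691} = \frac{12580414267}{103691}$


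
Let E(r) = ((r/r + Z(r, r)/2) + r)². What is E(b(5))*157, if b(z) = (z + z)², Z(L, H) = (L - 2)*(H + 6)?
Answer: 4401812925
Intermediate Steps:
Z(L, H) = (-2 + L)*(6 + H)
b(z) = 4*z² (b(z) = (2*z)² = 4*z²)
E(r) = (-5 + r²/2 + 3*r)² (E(r) = ((r/r + (-12 - 2*r + 6*r + r*r)/2) + r)² = ((1 + (-12 - 2*r + 6*r + r²)*(½)) + r)² = ((1 + (-12 + r² + 4*r)*(½)) + r)² = ((1 + (-6 + r²/2 + 2*r)) + r)² = ((-5 + r²/2 + 2*r) + r)² = (-5 + r²/2 + 3*r)²)
E(b(5))*157 = ((-10 + (4*5²)² + 6*(4*5²))²/4)*157 = ((-10 + (4*25)² + 6*(4*25))²/4)*157 = ((-10 + 100² + 6*100)²/4)*157 = ((-10 + 10000 + 600)²/4)*157 = ((¼)*10590²)*157 = ((¼)*112148100)*157 = 28037025*157 = 4401812925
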